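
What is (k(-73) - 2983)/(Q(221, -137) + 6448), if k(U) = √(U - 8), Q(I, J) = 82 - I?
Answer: -2983/6309 + I/701 ≈ -0.47282 + 0.0014265*I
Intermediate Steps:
k(U) = √(-8 + U)
(k(-73) - 2983)/(Q(221, -137) + 6448) = (√(-8 - 73) - 2983)/((82 - 1*221) + 6448) = (√(-81) - 2983)/((82 - 221) + 6448) = (9*I - 2983)/(-139 + 6448) = (-2983 + 9*I)/6309 = (-2983 + 9*I)*(1/6309) = -2983/6309 + I/701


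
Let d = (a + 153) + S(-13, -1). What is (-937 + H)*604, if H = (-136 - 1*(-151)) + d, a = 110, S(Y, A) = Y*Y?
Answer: -295960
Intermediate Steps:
S(Y, A) = Y²
d = 432 (d = (110 + 153) + (-13)² = 263 + 169 = 432)
H = 447 (H = (-136 - 1*(-151)) + 432 = (-136 + 151) + 432 = 15 + 432 = 447)
(-937 + H)*604 = (-937 + 447)*604 = -490*604 = -295960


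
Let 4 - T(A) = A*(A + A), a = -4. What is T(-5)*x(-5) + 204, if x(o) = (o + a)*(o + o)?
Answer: -3936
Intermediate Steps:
x(o) = 2*o*(-4 + o) (x(o) = (o - 4)*(o + o) = (-4 + o)*(2*o) = 2*o*(-4 + o))
T(A) = 4 - 2*A² (T(A) = 4 - A*(A + A) = 4 - A*2*A = 4 - 2*A²)
T(-5)*x(-5) + 204 = (4 - 2*(-5)²)*(2*(-5)*(-4 - 5)) + 204 = (4 - 2*25)*(2*(-5)*(-9)) + 204 = (4 - 50)*90 + 204 = -46*90 + 204 = -4140 + 204 = -3936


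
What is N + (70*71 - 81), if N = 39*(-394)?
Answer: -10477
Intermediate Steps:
N = -15366
N + (70*71 - 81) = -15366 + (70*71 - 81) = -15366 + (4970 - 81) = -15366 + 4889 = -10477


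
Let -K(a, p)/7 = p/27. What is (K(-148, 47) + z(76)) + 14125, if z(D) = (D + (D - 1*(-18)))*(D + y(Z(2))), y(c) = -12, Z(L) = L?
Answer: 674806/27 ≈ 24993.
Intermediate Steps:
K(a, p) = -7*p/27
z(D) = (-12 + D)*(18 + 2*D) (z(D) = (D + (D - 1*(-18)))*(D - 12) = (D + (D + 18))*(-12 + D) = (D + (18 + D))*(-12 + D) = (18 + 2*D)*(-12 + D) = (-12 + D)*(18 + 2*D))
(K(-148, 47) + z(76)) + 14125 = (-7/27*47 + (-216 - 6*76 + 2*76**2)) + 14125 = (-329/27 + (-216 - 456 + 2*5776)) + 14125 = (-329/27 + (-216 - 456 + 11552)) + 14125 = (-329/27 + 10880) + 14125 = 293431/27 + 14125 = 674806/27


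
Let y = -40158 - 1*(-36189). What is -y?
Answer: 3969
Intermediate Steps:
y = -3969 (y = -40158 + 36189 = -3969)
-y = -1*(-3969) = 3969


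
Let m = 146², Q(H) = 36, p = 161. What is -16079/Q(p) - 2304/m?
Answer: -85705727/191844 ≈ -446.75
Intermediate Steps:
m = 21316
-16079/Q(p) - 2304/m = -16079/36 - 2304/21316 = -16079*1/36 - 2304*1/21316 = -16079/36 - 576/5329 = -85705727/191844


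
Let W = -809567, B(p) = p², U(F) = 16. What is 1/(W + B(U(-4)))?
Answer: -1/809311 ≈ -1.2356e-6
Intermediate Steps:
1/(W + B(U(-4))) = 1/(-809567 + 16²) = 1/(-809567 + 256) = 1/(-809311) = -1/809311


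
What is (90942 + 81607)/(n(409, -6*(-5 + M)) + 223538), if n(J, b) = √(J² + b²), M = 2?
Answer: 2967019874/3843774603 - 13273*√167605/3843774603 ≈ 0.77049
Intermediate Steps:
(90942 + 81607)/(n(409, -6*(-5 + M)) + 223538) = (90942 + 81607)/(√(409² + (-6*(-5 + 2))²) + 223538) = 172549/(√(167281 + (-6*(-3))²) + 223538) = 172549/(√(167281 + 18²) + 223538) = 172549/(√(167281 + 324) + 223538) = 172549/(√167605 + 223538) = 172549/(223538 + √167605)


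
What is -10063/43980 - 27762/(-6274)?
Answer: 578918749/137965260 ≈ 4.1961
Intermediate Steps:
-10063/43980 - 27762/(-6274) = -10063*1/43980 - 27762*(-1/6274) = -10063/43980 + 13881/3137 = 578918749/137965260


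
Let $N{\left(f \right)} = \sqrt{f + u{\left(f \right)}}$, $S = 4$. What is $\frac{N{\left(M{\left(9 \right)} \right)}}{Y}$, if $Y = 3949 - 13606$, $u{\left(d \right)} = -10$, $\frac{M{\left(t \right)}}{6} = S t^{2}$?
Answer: $- \frac{\sqrt{1934}}{9657} \approx -0.0045539$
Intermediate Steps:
$M{\left(t \right)} = 24 t^{2}$ ($M{\left(t \right)} = 6 \cdot 4 t^{2} = 24 t^{2}$)
$Y = -9657$ ($Y = 3949 - 13606 = -9657$)
$N{\left(f \right)} = \sqrt{-10 + f}$ ($N{\left(f \right)} = \sqrt{f - 10} = \sqrt{-10 + f}$)
$\frac{N{\left(M{\left(9 \right)} \right)}}{Y} = \frac{\sqrt{-10 + 24 \cdot 9^{2}}}{-9657} = \sqrt{-10 + 24 \cdot 81} \left(- \frac{1}{9657}\right) = \sqrt{-10 + 1944} \left(- \frac{1}{9657}\right) = \sqrt{1934} \left(- \frac{1}{9657}\right) = - \frac{\sqrt{1934}}{9657}$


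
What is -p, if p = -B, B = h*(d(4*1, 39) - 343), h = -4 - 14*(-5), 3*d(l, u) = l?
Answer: -22550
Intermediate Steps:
d(l, u) = l/3
h = 66 (h = -4 + 70 = 66)
B = -22550 (B = 66*((4*1)/3 - 343) = 66*((⅓)*4 - 343) = 66*(4/3 - 343) = 66*(-1025/3) = -22550)
p = 22550 (p = -1*(-22550) = 22550)
-p = -1*22550 = -22550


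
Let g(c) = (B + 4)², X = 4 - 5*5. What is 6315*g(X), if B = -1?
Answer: 56835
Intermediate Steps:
X = -21 (X = 4 - 25 = -21)
g(c) = 9 (g(c) = (-1 + 4)² = 3² = 9)
6315*g(X) = 6315*9 = 56835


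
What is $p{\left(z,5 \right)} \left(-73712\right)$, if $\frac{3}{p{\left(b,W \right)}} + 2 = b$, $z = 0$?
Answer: $110568$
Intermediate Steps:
$p{\left(b,W \right)} = \frac{3}{-2 + b}$
$p{\left(z,5 \right)} \left(-73712\right) = \frac{3}{-2 + 0} \left(-73712\right) = \frac{3}{-2} \left(-73712\right) = 3 \left(- \frac{1}{2}\right) \left(-73712\right) = \left(- \frac{3}{2}\right) \left(-73712\right) = 110568$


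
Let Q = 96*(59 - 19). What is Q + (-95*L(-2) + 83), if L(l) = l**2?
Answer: 3543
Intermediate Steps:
Q = 3840 (Q = 96*40 = 3840)
Q + (-95*L(-2) + 83) = 3840 + (-95*(-2)**2 + 83) = 3840 + (-95*4 + 83) = 3840 + (-380 + 83) = 3840 - 297 = 3543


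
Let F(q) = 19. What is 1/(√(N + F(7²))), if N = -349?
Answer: -I*√330/330 ≈ -0.055048*I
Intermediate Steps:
1/(√(N + F(7²))) = 1/(√(-349 + 19)) = 1/(√(-330)) = 1/(I*√330) = -I*√330/330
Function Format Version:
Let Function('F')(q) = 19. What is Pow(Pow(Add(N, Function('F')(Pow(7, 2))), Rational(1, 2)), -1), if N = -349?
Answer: Mul(Rational(-1, 330), I, Pow(330, Rational(1, 2))) ≈ Mul(-0.055048, I)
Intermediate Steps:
Pow(Pow(Add(N, Function('F')(Pow(7, 2))), Rational(1, 2)), -1) = Pow(Pow(Add(-349, 19), Rational(1, 2)), -1) = Pow(Pow(-330, Rational(1, 2)), -1) = Pow(Mul(I, Pow(330, Rational(1, 2))), -1) = Mul(Rational(-1, 330), I, Pow(330, Rational(1, 2)))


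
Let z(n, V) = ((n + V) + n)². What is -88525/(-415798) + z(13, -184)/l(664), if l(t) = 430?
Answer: 5209023511/89396570 ≈ 58.269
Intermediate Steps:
z(n, V) = (V + 2*n)² (z(n, V) = ((V + n) + n)² = (V + 2*n)²)
-88525/(-415798) + z(13, -184)/l(664) = -88525/(-415798) + (-184 + 2*13)²/430 = -88525*(-1/415798) + (-184 + 26)²*(1/430) = 88525/415798 + (-158)²*(1/430) = 88525/415798 + 24964*(1/430) = 88525/415798 + 12482/215 = 5209023511/89396570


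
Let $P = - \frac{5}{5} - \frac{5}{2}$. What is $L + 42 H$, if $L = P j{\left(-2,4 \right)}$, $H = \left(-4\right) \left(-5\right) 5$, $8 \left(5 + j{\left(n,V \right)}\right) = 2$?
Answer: $\frac{33733}{8} \approx 4216.6$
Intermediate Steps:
$j{\left(n,V \right)} = - \frac{19}{4}$ ($j{\left(n,V \right)} = -5 + \frac{1}{8} \cdot 2 = -5 + \frac{1}{4} = - \frac{19}{4}$)
$H = 100$ ($H = 20 \cdot 5 = 100$)
$P = - \frac{7}{2}$ ($P = \left(-5\right) \frac{1}{5} - \frac{5}{2} = -1 - \frac{5}{2} = - \frac{7}{2} \approx -3.5$)
$L = \frac{133}{8}$ ($L = \left(- \frac{7}{2}\right) \left(- \frac{19}{4}\right) = \frac{133}{8} \approx 16.625$)
$L + 42 H = \frac{133}{8} + 42 \cdot 100 = \frac{133}{8} + 4200 = \frac{33733}{8}$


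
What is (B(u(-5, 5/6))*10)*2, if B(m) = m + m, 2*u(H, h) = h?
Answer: 50/3 ≈ 16.667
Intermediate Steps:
u(H, h) = h/2
B(m) = 2*m
(B(u(-5, 5/6))*10)*2 = ((2*((5/6)/2))*10)*2 = ((2*((5*(⅙))/2))*10)*2 = ((2*((½)*(⅚)))*10)*2 = ((2*(5/12))*10)*2 = ((⅚)*10)*2 = (25/3)*2 = 50/3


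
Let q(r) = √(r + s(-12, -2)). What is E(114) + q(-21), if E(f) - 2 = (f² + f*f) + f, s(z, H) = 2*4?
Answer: 26108 + I*√13 ≈ 26108.0 + 3.6056*I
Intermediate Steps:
s(z, H) = 8
E(f) = 2 + f + 2*f² (E(f) = 2 + ((f² + f*f) + f) = 2 + ((f² + f²) + f) = 2 + (2*f² + f) = 2 + (f + 2*f²) = 2 + f + 2*f²)
q(r) = √(8 + r) (q(r) = √(r + 8) = √(8 + r))
E(114) + q(-21) = (2 + 114 + 2*114²) + √(8 - 21) = (2 + 114 + 2*12996) + √(-13) = (2 + 114 + 25992) + I*√13 = 26108 + I*√13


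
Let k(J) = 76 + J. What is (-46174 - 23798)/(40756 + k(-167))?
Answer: -23324/13555 ≈ -1.7207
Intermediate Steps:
(-46174 - 23798)/(40756 + k(-167)) = (-46174 - 23798)/(40756 + (76 - 167)) = -69972/(40756 - 91) = -69972/40665 = -69972*1/40665 = -23324/13555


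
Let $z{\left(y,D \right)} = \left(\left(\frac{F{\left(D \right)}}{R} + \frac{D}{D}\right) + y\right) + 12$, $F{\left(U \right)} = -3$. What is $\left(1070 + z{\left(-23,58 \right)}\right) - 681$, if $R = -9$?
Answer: $\frac{1138}{3} \approx 379.33$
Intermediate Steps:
$z{\left(y,D \right)} = \frac{40}{3} + y$ ($z{\left(y,D \right)} = \left(\left(- \frac{3}{-9} + \frac{D}{D}\right) + y\right) + 12 = \left(\left(\left(-3\right) \left(- \frac{1}{9}\right) + 1\right) + y\right) + 12 = \left(\left(\frac{1}{3} + 1\right) + y\right) + 12 = \left(\frac{4}{3} + y\right) + 12 = \frac{40}{3} + y$)
$\left(1070 + z{\left(-23,58 \right)}\right) - 681 = \left(1070 + \left(\frac{40}{3} - 23\right)\right) - 681 = \left(1070 - \frac{29}{3}\right) - 681 = \frac{3181}{3} - 681 = \frac{1138}{3}$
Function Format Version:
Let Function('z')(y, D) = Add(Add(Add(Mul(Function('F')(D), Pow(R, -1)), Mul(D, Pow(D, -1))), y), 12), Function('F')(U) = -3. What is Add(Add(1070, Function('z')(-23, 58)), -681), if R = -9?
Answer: Rational(1138, 3) ≈ 379.33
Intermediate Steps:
Function('z')(y, D) = Add(Rational(40, 3), y) (Function('z')(y, D) = Add(Add(Add(Mul(-3, Pow(-9, -1)), Mul(D, Pow(D, -1))), y), 12) = Add(Add(Add(Mul(-3, Rational(-1, 9)), 1), y), 12) = Add(Add(Add(Rational(1, 3), 1), y), 12) = Add(Add(Rational(4, 3), y), 12) = Add(Rational(40, 3), y))
Add(Add(1070, Function('z')(-23, 58)), -681) = Add(Add(1070, Add(Rational(40, 3), -23)), -681) = Add(Add(1070, Rational(-29, 3)), -681) = Add(Rational(3181, 3), -681) = Rational(1138, 3)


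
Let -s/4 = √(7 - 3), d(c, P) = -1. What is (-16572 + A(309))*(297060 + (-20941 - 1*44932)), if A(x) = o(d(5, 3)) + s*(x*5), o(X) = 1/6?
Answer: -40131982517/6 ≈ -6.6887e+9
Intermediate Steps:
s = -8 (s = -4*√(7 - 3) = -4*√4 = -4*2 = -8)
o(X) = ⅙
A(x) = ⅙ - 40*x (A(x) = ⅙ - 8*x*5 = ⅙ - 40*x)
(-16572 + A(309))*(297060 + (-20941 - 1*44932)) = (-16572 + (⅙ - 40*309))*(297060 + (-20941 - 1*44932)) = (-16572 + (⅙ - 12360))*(297060 + (-20941 - 44932)) = (-16572 - 74159/6)*(297060 - 65873) = -173591/6*231187 = -40131982517/6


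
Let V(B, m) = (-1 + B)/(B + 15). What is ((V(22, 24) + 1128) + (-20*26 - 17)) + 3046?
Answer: 134590/37 ≈ 3637.6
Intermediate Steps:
V(B, m) = (-1 + B)/(15 + B)
((V(22, 24) + 1128) + (-20*26 - 17)) + 3046 = (((-1 + 22)/(15 + 22) + 1128) + (-20*26 - 17)) + 3046 = ((21/37 + 1128) + (-520 - 17)) + 3046 = (((1/37)*21 + 1128) - 537) + 3046 = ((21/37 + 1128) - 537) + 3046 = (41757/37 - 537) + 3046 = 21888/37 + 3046 = 134590/37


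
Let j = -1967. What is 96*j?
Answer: -188832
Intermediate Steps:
96*j = 96*(-1967) = -188832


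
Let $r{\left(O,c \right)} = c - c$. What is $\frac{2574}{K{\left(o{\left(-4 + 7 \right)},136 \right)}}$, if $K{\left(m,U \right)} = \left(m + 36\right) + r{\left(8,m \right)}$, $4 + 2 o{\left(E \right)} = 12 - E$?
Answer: $\frac{468}{7} \approx 66.857$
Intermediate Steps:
$r{\left(O,c \right)} = 0$
$o{\left(E \right)} = 4 - \frac{E}{2}$ ($o{\left(E \right)} = -2 + \frac{12 - E}{2} = -2 - \left(-6 + \frac{E}{2}\right) = 4 - \frac{E}{2}$)
$K{\left(m,U \right)} = 36 + m$ ($K{\left(m,U \right)} = \left(m + 36\right) + 0 = \left(36 + m\right) + 0 = 36 + m$)
$\frac{2574}{K{\left(o{\left(-4 + 7 \right)},136 \right)}} = \frac{2574}{36 + \left(4 - \frac{-4 + 7}{2}\right)} = \frac{2574}{36 + \left(4 - \frac{3}{2}\right)} = \frac{2574}{36 + \frac{5}{2}} = \frac{2574}{\frac{77}{2}} = 2574 \cdot \frac{2}{77} = \frac{468}{7}$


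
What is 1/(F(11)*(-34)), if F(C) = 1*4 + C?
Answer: -1/510 ≈ -0.0019608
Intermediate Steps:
F(C) = 4 + C
1/(F(11)*(-34)) = 1/((4 + 11)*(-34)) = 1/(15*(-34)) = 1/(-510) = -1/510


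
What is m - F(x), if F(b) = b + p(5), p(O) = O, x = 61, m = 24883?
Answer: 24817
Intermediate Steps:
F(b) = 5 + b (F(b) = b + 5 = 5 + b)
m - F(x) = 24883 - (5 + 61) = 24883 - 1*66 = 24883 - 66 = 24817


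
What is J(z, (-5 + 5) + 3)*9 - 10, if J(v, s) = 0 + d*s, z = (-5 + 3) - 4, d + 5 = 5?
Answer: -10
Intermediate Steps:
d = 0 (d = -5 + 5 = 0)
z = -6 (z = -2 - 4 = -6)
J(v, s) = 0 (J(v, s) = 0 + 0*s = 0 + 0 = 0)
J(z, (-5 + 5) + 3)*9 - 10 = 0*9 - 10 = 0 - 10 = -10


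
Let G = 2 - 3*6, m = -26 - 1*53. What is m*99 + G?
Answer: -7837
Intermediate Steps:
m = -79 (m = -26 - 53 = -79)
G = -16 (G = 2 - 18 = -16)
m*99 + G = -79*99 - 16 = -7821 - 16 = -7837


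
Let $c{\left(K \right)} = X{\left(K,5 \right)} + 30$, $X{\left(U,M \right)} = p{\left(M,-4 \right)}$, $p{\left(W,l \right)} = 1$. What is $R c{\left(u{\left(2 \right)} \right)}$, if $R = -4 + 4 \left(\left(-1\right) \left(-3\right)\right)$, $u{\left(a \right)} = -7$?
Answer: $248$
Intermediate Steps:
$R = 8$ ($R = -4 + 4 \cdot 3 = -4 + 12 = 8$)
$X{\left(U,M \right)} = 1$
$c{\left(K \right)} = 31$ ($c{\left(K \right)} = 1 + 30 = 31$)
$R c{\left(u{\left(2 \right)} \right)} = 8 \cdot 31 = 248$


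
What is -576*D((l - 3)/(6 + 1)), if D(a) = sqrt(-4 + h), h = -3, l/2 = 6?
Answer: -576*I*sqrt(7) ≈ -1524.0*I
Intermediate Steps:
l = 12 (l = 2*6 = 12)
D(a) = I*sqrt(7) (D(a) = sqrt(-4 - 3) = sqrt(-7) = I*sqrt(7))
-576*D((l - 3)/(6 + 1)) = -576*I*sqrt(7)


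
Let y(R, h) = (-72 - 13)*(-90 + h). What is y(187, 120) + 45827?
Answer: 43277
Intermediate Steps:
y(R, h) = 7650 - 85*h (y(R, h) = -85*(-90 + h) = 7650 - 85*h)
y(187, 120) + 45827 = (7650 - 85*120) + 45827 = (7650 - 10200) + 45827 = -2550 + 45827 = 43277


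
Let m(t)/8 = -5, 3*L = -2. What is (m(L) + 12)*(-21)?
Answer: 588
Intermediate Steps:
L = -⅔ (L = (⅓)*(-2) = -⅔ ≈ -0.66667)
m(t) = -40 (m(t) = 8*(-5) = -40)
(m(L) + 12)*(-21) = (-40 + 12)*(-21) = -28*(-21) = 588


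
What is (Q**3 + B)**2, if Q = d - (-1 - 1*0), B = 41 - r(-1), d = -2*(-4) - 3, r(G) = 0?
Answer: 66049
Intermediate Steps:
d = 5 (d = 8 - 3 = 5)
B = 41 (B = 41 - 1*0 = 41 + 0 = 41)
Q = 6 (Q = 5 - (-1 - 1*0) = 5 - (-1 + 0) = 5 - 1*(-1) = 5 + 1 = 6)
(Q**3 + B)**2 = (6**3 + 41)**2 = (216 + 41)**2 = 257**2 = 66049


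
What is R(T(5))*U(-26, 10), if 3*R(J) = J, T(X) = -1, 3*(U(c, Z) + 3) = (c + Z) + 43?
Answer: -2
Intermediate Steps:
U(c, Z) = 34/3 + Z/3 + c/3 (U(c, Z) = -3 + ((c + Z) + 43)/3 = -3 + ((Z + c) + 43)/3 = -3 + (43 + Z + c)/3 = -3 + (43/3 + Z/3 + c/3) = 34/3 + Z/3 + c/3)
R(J) = J/3
R(T(5))*U(-26, 10) = ((⅓)*(-1))*(34/3 + (⅓)*10 + (⅓)*(-26)) = -(34/3 + 10/3 - 26/3)/3 = -⅓*6 = -2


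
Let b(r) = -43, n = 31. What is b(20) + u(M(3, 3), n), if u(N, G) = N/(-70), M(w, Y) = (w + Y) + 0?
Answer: -1508/35 ≈ -43.086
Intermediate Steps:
M(w, Y) = Y + w (M(w, Y) = (Y + w) + 0 = Y + w)
u(N, G) = -N/70 (u(N, G) = N*(-1/70) = -N/70)
b(20) + u(M(3, 3), n) = -43 - (3 + 3)/70 = -43 - 1/70*6 = -43 - 3/35 = -1508/35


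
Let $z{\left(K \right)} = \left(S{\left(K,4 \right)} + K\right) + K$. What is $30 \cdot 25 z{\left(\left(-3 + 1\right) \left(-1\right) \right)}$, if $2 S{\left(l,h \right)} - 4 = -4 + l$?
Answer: $3750$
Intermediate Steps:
$S{\left(l,h \right)} = \frac{l}{2}$ ($S{\left(l,h \right)} = 2 + \frac{-4 + l}{2} = 2 + \left(-2 + \frac{l}{2}\right) = \frac{l}{2}$)
$z{\left(K \right)} = \frac{5 K}{2}$ ($z{\left(K \right)} = \left(\frac{K}{2} + K\right) + K = \frac{3 K}{2} + K = \frac{5 K}{2}$)
$30 \cdot 25 z{\left(\left(-3 + 1\right) \left(-1\right) \right)} = 30 \cdot 25 \frac{5 \left(-3 + 1\right) \left(-1\right)}{2} = 750 \frac{5 \left(\left(-2\right) \left(-1\right)\right)}{2} = 750 \cdot \frac{5}{2} \cdot 2 = 750 \cdot 5 = 3750$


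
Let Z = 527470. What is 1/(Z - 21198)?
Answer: 1/506272 ≈ 1.9752e-6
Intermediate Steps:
1/(Z - 21198) = 1/(527470 - 21198) = 1/506272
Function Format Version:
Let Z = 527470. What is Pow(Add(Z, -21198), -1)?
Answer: Rational(1, 506272) ≈ 1.9752e-6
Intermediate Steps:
Pow(Add(Z, -21198), -1) = Pow(Add(527470, -21198), -1) = Pow(506272, -1) = Rational(1, 506272)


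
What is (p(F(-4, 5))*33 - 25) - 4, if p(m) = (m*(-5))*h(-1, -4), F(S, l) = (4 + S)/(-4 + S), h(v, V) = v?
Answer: -29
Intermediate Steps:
F(S, l) = (4 + S)/(-4 + S)
p(m) = 5*m (p(m) = (m*(-5))*(-1) = -5*m*(-1) = 5*m)
(p(F(-4, 5))*33 - 25) - 4 = ((5*((4 - 4)/(-4 - 4)))*33 - 25) - 4 = ((5*(0/(-8)))*33 - 25) - 4 = ((5*(-⅛*0))*33 - 25) - 4 = ((5*0)*33 - 25) - 4 = (0*33 - 25) - 4 = (0 - 25) - 4 = -25 - 4 = -29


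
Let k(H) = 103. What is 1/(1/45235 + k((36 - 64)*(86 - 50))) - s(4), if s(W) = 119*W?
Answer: -2217736821/4659206 ≈ -475.99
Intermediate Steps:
1/(1/45235 + k((36 - 64)*(86 - 50))) - s(4) = 1/(1/45235 + 103) - 119*4 = 1/(1/45235 + 103) - 1*476 = 1/(4659206/45235) - 476 = 45235/4659206 - 476 = -2217736821/4659206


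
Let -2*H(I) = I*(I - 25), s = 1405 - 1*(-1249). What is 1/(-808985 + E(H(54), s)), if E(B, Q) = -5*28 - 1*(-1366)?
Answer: -1/807759 ≈ -1.2380e-6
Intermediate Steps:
s = 2654 (s = 1405 + 1249 = 2654)
H(I) = -I*(-25 + I)/2 (H(I) = -I*(I - 25)/2 = -I*(-25 + I)/2)
E(B, Q) = 1226 (E(B, Q) = -140 + 1366 = 1226)
1/(-808985 + E(H(54), s)) = 1/(-808985 + 1226) = 1/(-807759) = -1/807759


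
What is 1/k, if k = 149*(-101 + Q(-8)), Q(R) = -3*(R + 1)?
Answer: -1/11920 ≈ -8.3893e-5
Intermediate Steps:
Q(R) = -3 - 3*R (Q(R) = -3*(1 + R) = -3 - 3*R)
k = -11920 (k = 149*(-101 + (-3 - 3*(-8))) = 149*(-101 + (-3 + 24)) = 149*(-101 + 21) = 149*(-80) = -11920)
1/k = 1/(-11920) = -1/11920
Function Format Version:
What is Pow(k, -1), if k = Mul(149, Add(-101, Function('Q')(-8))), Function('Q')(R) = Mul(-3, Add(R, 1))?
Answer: Rational(-1, 11920) ≈ -8.3893e-5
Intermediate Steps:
Function('Q')(R) = Add(-3, Mul(-3, R)) (Function('Q')(R) = Mul(-3, Add(1, R)) = Add(-3, Mul(-3, R)))
k = -11920 (k = Mul(149, Add(-101, Add(-3, Mul(-3, -8)))) = Mul(149, Add(-101, Add(-3, 24))) = Mul(149, Add(-101, 21)) = Mul(149, -80) = -11920)
Pow(k, -1) = Pow(-11920, -1) = Rational(-1, 11920)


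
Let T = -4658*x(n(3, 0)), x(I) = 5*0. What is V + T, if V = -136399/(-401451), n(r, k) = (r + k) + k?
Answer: 136399/401451 ≈ 0.33977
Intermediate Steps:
n(r, k) = r + 2*k (n(r, k) = (k + r) + k = r + 2*k)
x(I) = 0
T = 0 (T = -4658*0 = 0)
V = 136399/401451 (V = -136399*(-1/401451) = 136399/401451 ≈ 0.33977)
V + T = 136399/401451 + 0 = 136399/401451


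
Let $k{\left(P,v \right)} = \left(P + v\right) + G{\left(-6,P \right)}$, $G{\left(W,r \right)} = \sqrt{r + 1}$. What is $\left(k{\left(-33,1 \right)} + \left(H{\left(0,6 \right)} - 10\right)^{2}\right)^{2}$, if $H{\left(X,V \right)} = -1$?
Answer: $7889 + 712 i \sqrt{2} \approx 7889.0 + 1006.9 i$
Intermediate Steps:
$G{\left(W,r \right)} = \sqrt{1 + r}$
$k{\left(P,v \right)} = P + v + \sqrt{1 + P}$ ($k{\left(P,v \right)} = \left(P + v\right) + \sqrt{1 + P} = P + v + \sqrt{1 + P}$)
$\left(k{\left(-33,1 \right)} + \left(H{\left(0,6 \right)} - 10\right)^{2}\right)^{2} = \left(\left(-33 + 1 + \sqrt{1 - 33}\right) + \left(-1 - 10\right)^{2}\right)^{2} = \left(\left(-33 + 1 + \sqrt{-32}\right) + \left(-11\right)^{2}\right)^{2} = \left(\left(-33 + 1 + 4 i \sqrt{2}\right) + 121\right)^{2} = \left(\left(-32 + 4 i \sqrt{2}\right) + 121\right)^{2} = \left(89 + 4 i \sqrt{2}\right)^{2}$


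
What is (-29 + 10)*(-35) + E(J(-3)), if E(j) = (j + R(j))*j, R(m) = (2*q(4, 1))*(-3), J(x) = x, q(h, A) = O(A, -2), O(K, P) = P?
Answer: 638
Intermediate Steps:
q(h, A) = -2
R(m) = 12 (R(m) = (2*(-2))*(-3) = -4*(-3) = 12)
E(j) = j*(12 + j) (E(j) = (j + 12)*j = (12 + j)*j = j*(12 + j))
(-29 + 10)*(-35) + E(J(-3)) = (-29 + 10)*(-35) - 3*(12 - 3) = -19*(-35) - 3*9 = 665 - 27 = 638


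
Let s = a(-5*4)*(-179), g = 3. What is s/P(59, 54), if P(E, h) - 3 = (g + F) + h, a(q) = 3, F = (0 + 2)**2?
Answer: -537/64 ≈ -8.3906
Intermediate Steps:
F = 4 (F = 2**2 = 4)
P(E, h) = 10 + h (P(E, h) = 3 + ((3 + 4) + h) = 3 + (7 + h) = 10 + h)
s = -537 (s = 3*(-179) = -537)
s/P(59, 54) = -537/(10 + 54) = -537/64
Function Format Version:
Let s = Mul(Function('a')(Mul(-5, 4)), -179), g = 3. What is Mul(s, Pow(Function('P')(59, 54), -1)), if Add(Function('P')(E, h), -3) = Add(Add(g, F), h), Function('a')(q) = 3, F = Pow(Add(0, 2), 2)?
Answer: Rational(-537, 64) ≈ -8.3906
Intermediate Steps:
F = 4 (F = Pow(2, 2) = 4)
Function('P')(E, h) = Add(10, h) (Function('P')(E, h) = Add(3, Add(Add(3, 4), h)) = Add(3, Add(7, h)) = Add(10, h))
s = -537 (s = Mul(3, -179) = -537)
Mul(s, Pow(Function('P')(59, 54), -1)) = Mul(-537, Pow(Add(10, 54), -1)) = Mul(-537, Pow(64, -1)) = Mul(-537, Rational(1, 64)) = Rational(-537, 64)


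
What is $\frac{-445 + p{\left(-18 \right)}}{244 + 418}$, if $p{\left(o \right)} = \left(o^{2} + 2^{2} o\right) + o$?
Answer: $- \frac{211}{662} \approx -0.31873$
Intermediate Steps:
$p{\left(o \right)} = o^{2} + 5 o$ ($p{\left(o \right)} = \left(o^{2} + 4 o\right) + o = o^{2} + 5 o$)
$\frac{-445 + p{\left(-18 \right)}}{244 + 418} = \frac{-445 - 18 \left(5 - 18\right)}{244 + 418} = \frac{-445 - -234}{662} = \left(-445 + 234\right) \frac{1}{662} = \left(-211\right) \frac{1}{662} = - \frac{211}{662}$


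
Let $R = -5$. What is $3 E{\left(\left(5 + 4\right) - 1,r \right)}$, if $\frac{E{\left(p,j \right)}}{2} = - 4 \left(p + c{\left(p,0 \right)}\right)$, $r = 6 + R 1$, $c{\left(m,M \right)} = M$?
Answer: $-192$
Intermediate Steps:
$r = 1$ ($r = 6 - 5 = 1$)
$E{\left(p,j \right)} = - 8 p$ ($E{\left(p,j \right)} = 2 \left(- 4 \left(p + 0\right)\right) = 2 \left(- 4 p\right) = - 8 p$)
$3 E{\left(\left(5 + 4\right) - 1,r \right)} = 3 \left(- 8 \left(\left(5 + 4\right) - 1\right)\right) = 3 \left(- 8 \left(9 - 1\right)\right) = 3 \left(\left(-8\right) 8\right) = 3 \left(-64\right) = -192$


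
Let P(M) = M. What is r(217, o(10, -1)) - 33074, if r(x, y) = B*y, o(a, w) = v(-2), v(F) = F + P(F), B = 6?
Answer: -33098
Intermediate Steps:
v(F) = 2*F (v(F) = F + F = 2*F)
o(a, w) = -4 (o(a, w) = 2*(-2) = -4)
r(x, y) = 6*y
r(217, o(10, -1)) - 33074 = 6*(-4) - 33074 = -24 - 33074 = -33098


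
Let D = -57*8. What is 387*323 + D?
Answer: 124545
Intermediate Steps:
D = -456
387*323 + D = 387*323 - 456 = 125001 - 456 = 124545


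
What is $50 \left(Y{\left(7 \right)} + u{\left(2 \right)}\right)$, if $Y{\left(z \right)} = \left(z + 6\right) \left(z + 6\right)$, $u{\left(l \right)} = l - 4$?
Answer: $8350$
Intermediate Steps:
$u{\left(l \right)} = -4 + l$ ($u{\left(l \right)} = l - 4 = -4 + l$)
$Y{\left(z \right)} = \left(6 + z\right)^{2}$ ($Y{\left(z \right)} = \left(6 + z\right) \left(6 + z\right) = \left(6 + z\right)^{2}$)
$50 \left(Y{\left(7 \right)} + u{\left(2 \right)}\right) = 50 \left(\left(6 + 7\right)^{2} + \left(-4 + 2\right)\right) = 50 \left(13^{2} - 2\right) = 50 \left(169 - 2\right) = 50 \cdot 167 = 8350$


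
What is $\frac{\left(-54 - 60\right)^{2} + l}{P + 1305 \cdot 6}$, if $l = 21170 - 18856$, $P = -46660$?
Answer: $- \frac{1531}{3883} \approx -0.39428$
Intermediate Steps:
$l = 2314$
$\frac{\left(-54 - 60\right)^{2} + l}{P + 1305 \cdot 6} = \frac{\left(-54 - 60\right)^{2} + 2314}{-46660 + 1305 \cdot 6} = \frac{\left(-114\right)^{2} + 2314}{-46660 + 7830} = \frac{12996 + 2314}{-38830} = 15310 \left(- \frac{1}{38830}\right) = - \frac{1531}{3883}$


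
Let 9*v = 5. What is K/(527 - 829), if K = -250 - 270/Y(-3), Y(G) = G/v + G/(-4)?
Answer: 2975/4681 ≈ 0.63555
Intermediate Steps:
v = 5/9 (v = (1/9)*5 = 5/9 ≈ 0.55556)
Y(G) = 31*G/20 (Y(G) = G/(5/9) + G/(-4) = G*(9/5) + G*(-1/4) = 9*G/5 - G/4 = 31*G/20)
K = -5950/31 (K = -250 - 270/((31/20)*(-3)) = -250 - 270/(-93/20) = -250 - 270*(-20/93) = -250 + 1800/31 = -5950/31 ≈ -191.94)
K/(527 - 829) = -5950/(31*(527 - 829)) = -5950/31/(-302) = -5950/31*(-1/302) = 2975/4681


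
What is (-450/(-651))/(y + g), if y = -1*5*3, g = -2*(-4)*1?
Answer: -150/1519 ≈ -0.098749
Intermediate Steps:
g = 8 (g = 8*1 = 8)
y = -15 (y = -5*3 = -15)
(-450/(-651))/(y + g) = (-450/(-651))/(-15 + 8) = (-450*(-1)/651)/(-7) = -(-1)*(-150)/(7*217) = -⅐*150/217 = -150/1519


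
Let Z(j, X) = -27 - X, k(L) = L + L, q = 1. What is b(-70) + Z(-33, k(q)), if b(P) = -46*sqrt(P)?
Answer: -29 - 46*I*sqrt(70) ≈ -29.0 - 384.86*I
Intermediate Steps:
k(L) = 2*L
b(-70) + Z(-33, k(q)) = -46*I*sqrt(70) + (-27 - 2) = -46*I*sqrt(70) - 29 = -29 - 46*I*sqrt(70)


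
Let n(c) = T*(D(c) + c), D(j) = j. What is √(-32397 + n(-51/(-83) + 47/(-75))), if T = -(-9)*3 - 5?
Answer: I*√50216992581/1245 ≈ 179.99*I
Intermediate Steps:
T = 22 (T = -3*(-9) - 5 = 27 - 5 = 22)
n(c) = 44*c (n(c) = 22*(c + c) = 22*(2*c) = 44*c)
√(-32397 + n(-51/(-83) + 47/(-75))) = √(-32397 + 44*(-51/(-83) + 47/(-75))) = √(-32397 + 44*(-51*(-1/83) + 47*(-1/75))) = √(-32397 + 44*(51/83 - 47/75)) = √(-32397 + 44*(-76/6225)) = √(-32397 - 3344/6225) = √(-201674669/6225) = I*√50216992581/1245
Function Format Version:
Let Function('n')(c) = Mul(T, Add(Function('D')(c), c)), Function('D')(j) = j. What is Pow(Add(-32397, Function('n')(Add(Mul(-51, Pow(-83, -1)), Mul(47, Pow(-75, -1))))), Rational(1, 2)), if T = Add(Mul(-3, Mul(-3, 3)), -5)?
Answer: Mul(Rational(1, 1245), I, Pow(50216992581, Rational(1, 2))) ≈ Mul(179.99, I)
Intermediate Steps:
T = 22 (T = Add(Mul(-3, -9), -5) = Add(27, -5) = 22)
Function('n')(c) = Mul(44, c) (Function('n')(c) = Mul(22, Add(c, c)) = Mul(22, Mul(2, c)) = Mul(44, c))
Pow(Add(-32397, Function('n')(Add(Mul(-51, Pow(-83, -1)), Mul(47, Pow(-75, -1))))), Rational(1, 2)) = Pow(Add(-32397, Mul(44, Add(Mul(-51, Pow(-83, -1)), Mul(47, Pow(-75, -1))))), Rational(1, 2)) = Pow(Add(-32397, Mul(44, Add(Mul(-51, Rational(-1, 83)), Mul(47, Rational(-1, 75))))), Rational(1, 2)) = Pow(Add(-32397, Mul(44, Add(Rational(51, 83), Rational(-47, 75)))), Rational(1, 2)) = Pow(Add(-32397, Mul(44, Rational(-76, 6225))), Rational(1, 2)) = Pow(Add(-32397, Rational(-3344, 6225)), Rational(1, 2)) = Pow(Rational(-201674669, 6225), Rational(1, 2)) = Mul(Rational(1, 1245), I, Pow(50216992581, Rational(1, 2)))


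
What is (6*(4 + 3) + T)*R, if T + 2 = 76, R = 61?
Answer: 7076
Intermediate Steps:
T = 74 (T = -2 + 76 = 74)
(6*(4 + 3) + T)*R = (6*(4 + 3) + 74)*61 = (6*7 + 74)*61 = (42 + 74)*61 = 116*61 = 7076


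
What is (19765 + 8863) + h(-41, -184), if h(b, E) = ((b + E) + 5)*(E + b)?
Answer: 78128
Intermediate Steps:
h(b, E) = (E + b)*(5 + E + b) (h(b, E) = ((E + b) + 5)*(E + b) = (5 + E + b)*(E + b) = (E + b)*(5 + E + b))
(19765 + 8863) + h(-41, -184) = (19765 + 8863) + ((-184)² + (-41)² + 5*(-184) + 5*(-41) + 2*(-184)*(-41)) = 28628 + (33856 + 1681 - 920 - 205 + 15088) = 28628 + 49500 = 78128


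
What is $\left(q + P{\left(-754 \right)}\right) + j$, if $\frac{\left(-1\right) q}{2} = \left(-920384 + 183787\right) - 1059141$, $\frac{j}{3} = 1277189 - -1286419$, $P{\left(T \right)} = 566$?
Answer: $11282866$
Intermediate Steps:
$j = 7690824$ ($j = 3 \left(1277189 - -1286419\right) = 3 \left(1277189 + 1286419\right) = 3 \cdot 2563608 = 7690824$)
$q = 3591476$ ($q = - 2 \left(\left(-920384 + 183787\right) - 1059141\right) = - 2 \left(-736597 - 1059141\right) = \left(-2\right) \left(-1795738\right) = 3591476$)
$\left(q + P{\left(-754 \right)}\right) + j = \left(3591476 + 566\right) + 7690824 = 3592042 + 7690824 = 11282866$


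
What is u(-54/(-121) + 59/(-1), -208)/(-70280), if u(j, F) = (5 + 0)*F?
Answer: 26/1757 ≈ 0.014798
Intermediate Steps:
u(j, F) = 5*F
u(-54/(-121) + 59/(-1), -208)/(-70280) = (5*(-208))/(-70280) = -1040*(-1/70280) = 26/1757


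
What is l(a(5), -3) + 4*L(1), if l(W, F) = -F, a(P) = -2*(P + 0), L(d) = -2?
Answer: -5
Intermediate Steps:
a(P) = -2*P
l(a(5), -3) + 4*L(1) = -1*(-3) + 4*(-2) = 3 - 8 = -5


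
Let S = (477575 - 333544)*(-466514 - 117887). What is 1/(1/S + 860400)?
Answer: 84171860431/72421468714832399 ≈ 1.1623e-6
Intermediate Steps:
S = -84171860431 (S = 144031*(-584401) = -84171860431)
1/(1/S + 860400) = 1/(1/(-84171860431) + 860400) = 1/(-1/84171860431 + 860400) = 1/(72421468714832399/84171860431) = 84171860431/72421468714832399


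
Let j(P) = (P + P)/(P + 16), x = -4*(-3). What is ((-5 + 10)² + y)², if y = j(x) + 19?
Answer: 98596/49 ≈ 2012.2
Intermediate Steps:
x = 12
j(P) = 2*P/(16 + P) (j(P) = (2*P)/(16 + P) = 2*P/(16 + P))
y = 139/7 (y = 2*12/(16 + 12) + 19 = 2*12/28 + 19 = 2*12*(1/28) + 19 = 6/7 + 19 = 139/7 ≈ 19.857)
((-5 + 10)² + y)² = ((-5 + 10)² + 139/7)² = (5² + 139/7)² = (25 + 139/7)² = (314/7)² = 98596/49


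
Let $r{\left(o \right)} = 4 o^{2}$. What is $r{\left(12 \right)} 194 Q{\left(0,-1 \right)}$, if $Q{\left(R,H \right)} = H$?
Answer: $-111744$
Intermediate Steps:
$r{\left(12 \right)} 194 Q{\left(0,-1 \right)} = 4 \cdot 12^{2} \cdot 194 \left(-1\right) = 4 \cdot 144 \cdot 194 \left(-1\right) = 576 \cdot 194 \left(-1\right) = 111744 \left(-1\right) = -111744$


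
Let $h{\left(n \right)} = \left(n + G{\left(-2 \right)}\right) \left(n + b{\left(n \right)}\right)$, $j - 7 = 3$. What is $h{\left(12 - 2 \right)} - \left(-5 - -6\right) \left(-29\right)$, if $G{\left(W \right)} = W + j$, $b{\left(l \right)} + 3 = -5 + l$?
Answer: $245$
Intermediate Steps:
$j = 10$ ($j = 7 + 3 = 10$)
$b{\left(l \right)} = -8 + l$ ($b{\left(l \right)} = -3 + \left(-5 + l\right) = -8 + l$)
$G{\left(W \right)} = 10 + W$ ($G{\left(W \right)} = W + 10 = 10 + W$)
$h{\left(n \right)} = \left(-8 + 2 n\right) \left(8 + n\right)$ ($h{\left(n \right)} = \left(n + \left(10 - 2\right)\right) \left(n + \left(-8 + n\right)\right) = \left(n + 8\right) \left(-8 + 2 n\right) = \left(8 + n\right) \left(-8 + 2 n\right) = \left(-8 + 2 n\right) \left(8 + n\right)$)
$h{\left(12 - 2 \right)} - \left(-5 - -6\right) \left(-29\right) = \left(-64 + 2 \left(12 - 2\right)^{2} + 8 \left(12 - 2\right)\right) - \left(-5 - -6\right) \left(-29\right) = \left(-64 + 2 \left(12 - 2\right)^{2} + 8 \left(12 - 2\right)\right) - \left(-5 + 6\right) \left(-29\right) = \left(-64 + 2 \cdot 10^{2} + 8 \cdot 10\right) - 1 \left(-29\right) = \left(-64 + 2 \cdot 100 + 80\right) - -29 = \left(-64 + 200 + 80\right) + 29 = 216 + 29 = 245$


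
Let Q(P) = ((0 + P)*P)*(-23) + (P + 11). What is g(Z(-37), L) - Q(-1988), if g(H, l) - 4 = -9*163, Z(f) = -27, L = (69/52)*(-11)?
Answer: 90899826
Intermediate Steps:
L = -759/52 (L = (69*(1/52))*(-11) = (69/52)*(-11) = -759/52 ≈ -14.596)
g(H, l) = -1463 (g(H, l) = 4 - 9*163 = 4 - 1467 = -1463)
Q(P) = 11 + P - 23*P**2 (Q(P) = (P*P)*(-23) + (11 + P) = P**2*(-23) + (11 + P) = -23*P**2 + (11 + P) = 11 + P - 23*P**2)
g(Z(-37), L) - Q(-1988) = -1463 - (11 - 1988 - 23*(-1988)**2) = -1463 - (11 - 1988 - 23*3952144) = -1463 - (11 - 1988 - 90899312) = -1463 - 1*(-90901289) = -1463 + 90901289 = 90899826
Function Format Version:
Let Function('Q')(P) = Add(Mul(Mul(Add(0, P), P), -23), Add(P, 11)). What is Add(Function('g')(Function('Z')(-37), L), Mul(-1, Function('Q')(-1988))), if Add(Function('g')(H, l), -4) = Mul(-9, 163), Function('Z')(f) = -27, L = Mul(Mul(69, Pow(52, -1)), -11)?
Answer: 90899826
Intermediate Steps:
L = Rational(-759, 52) (L = Mul(Mul(69, Rational(1, 52)), -11) = Mul(Rational(69, 52), -11) = Rational(-759, 52) ≈ -14.596)
Function('g')(H, l) = -1463 (Function('g')(H, l) = Add(4, Mul(-9, 163)) = Add(4, -1467) = -1463)
Function('Q')(P) = Add(11, P, Mul(-23, Pow(P, 2))) (Function('Q')(P) = Add(Mul(Mul(P, P), -23), Add(11, P)) = Add(Mul(Pow(P, 2), -23), Add(11, P)) = Add(Mul(-23, Pow(P, 2)), Add(11, P)) = Add(11, P, Mul(-23, Pow(P, 2))))
Add(Function('g')(Function('Z')(-37), L), Mul(-1, Function('Q')(-1988))) = Add(-1463, Mul(-1, Add(11, -1988, Mul(-23, Pow(-1988, 2))))) = Add(-1463, Mul(-1, Add(11, -1988, Mul(-23, 3952144)))) = Add(-1463, Mul(-1, Add(11, -1988, -90899312))) = Add(-1463, Mul(-1, -90901289)) = Add(-1463, 90901289) = 90899826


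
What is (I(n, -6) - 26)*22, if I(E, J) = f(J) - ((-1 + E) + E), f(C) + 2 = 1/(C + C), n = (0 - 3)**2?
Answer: -5951/6 ≈ -991.83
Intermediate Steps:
n = 9 (n = (-3)**2 = 9)
f(C) = -2 + 1/(2*C) (f(C) = -2 + 1/(C + C) = -2 + 1/(2*C))
I(E, J) = -1 + 1/(2*J) - 2*E (I(E, J) = (-2 + 1/(2*J)) - ((-1 + E) + E) = (-2 + 1/(2*J)) - (-1 + 2*E) = (-2 + 1/(2*J)) + (1 - 2*E) = -1 + 1/(2*J) - 2*E)
(I(n, -6) - 26)*22 = ((-1 + (1/2)/(-6) - 2*9) - 26)*22 = ((-1 + (1/2)*(-1/6) - 18) - 26)*22 = ((-1 - 1/12 - 18) - 26)*22 = (-229/12 - 26)*22 = -541/12*22 = -5951/6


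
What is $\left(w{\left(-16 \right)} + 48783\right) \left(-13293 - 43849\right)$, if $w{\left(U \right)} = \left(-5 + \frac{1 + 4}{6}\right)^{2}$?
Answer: $- \frac{50193904223}{18} \approx -2.7885 \cdot 10^{9}$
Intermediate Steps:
$w{\left(U \right)} = \frac{625}{36}$ ($w{\left(U \right)} = \left(-5 + \frac{1}{6} \cdot 5\right)^{2} = \left(-5 + \frac{5}{6}\right)^{2} = \left(- \frac{25}{6}\right)^{2} = \frac{625}{36}$)
$\left(w{\left(-16 \right)} + 48783\right) \left(-13293 - 43849\right) = \left(\frac{625}{36} + 48783\right) \left(-13293 - 43849\right) = \frac{1756813}{36} \left(-57142\right) = - \frac{50193904223}{18}$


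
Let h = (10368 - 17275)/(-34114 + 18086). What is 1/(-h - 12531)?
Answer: -16028/200853775 ≈ -7.9799e-5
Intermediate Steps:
h = 6907/16028 (h = -6907/(-16028) = -6907*(-1/16028) = 6907/16028 ≈ 0.43093)
1/(-h - 12531) = 1/(-1*6907/16028 - 12531) = 1/(-6907/16028 - 12531) = 1/(-200853775/16028) = -16028/200853775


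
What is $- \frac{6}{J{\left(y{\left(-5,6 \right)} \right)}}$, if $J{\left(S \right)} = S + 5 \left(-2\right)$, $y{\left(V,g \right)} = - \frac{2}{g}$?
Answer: $\frac{18}{31} \approx 0.58065$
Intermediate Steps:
$J{\left(S \right)} = -10 + S$ ($J{\left(S \right)} = S - 10 = -10 + S$)
$- \frac{6}{J{\left(y{\left(-5,6 \right)} \right)}} = - \frac{6}{-10 - \frac{2}{6}} = - \frac{6}{-10 - \frac{1}{3}} = - \frac{6}{- \frac{31}{3}} = \left(-6\right) \left(- \frac{3}{31}\right) = \frac{18}{31}$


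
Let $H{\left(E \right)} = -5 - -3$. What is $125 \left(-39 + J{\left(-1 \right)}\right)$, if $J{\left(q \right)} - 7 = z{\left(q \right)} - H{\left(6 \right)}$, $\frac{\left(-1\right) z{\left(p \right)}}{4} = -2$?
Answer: $-2750$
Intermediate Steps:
$z{\left(p \right)} = 8$ ($z{\left(p \right)} = \left(-4\right) \left(-2\right) = 8$)
$H{\left(E \right)} = -2$ ($H{\left(E \right)} = -5 + 3 = -2$)
$J{\left(q \right)} = 17$ ($J{\left(q \right)} = 7 + \left(8 - -2\right) = 7 + \left(8 + 2\right) = 7 + 10 = 17$)
$125 \left(-39 + J{\left(-1 \right)}\right) = 125 \left(-39 + 17\right) = 125 \left(-22\right) = -2750$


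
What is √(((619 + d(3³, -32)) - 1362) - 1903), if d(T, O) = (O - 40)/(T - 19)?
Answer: 3*I*√295 ≈ 51.527*I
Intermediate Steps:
d(T, O) = (-40 + O)/(-19 + T)
√(((619 + d(3³, -32)) - 1362) - 1903) = √(((619 + (-40 - 32)/(-19 + 3³)) - 1362) - 1903) = √(((619 - 72/(-19 + 27)) - 1362) - 1903) = √(((619 - 72/8) - 1362) - 1903) = √(((619 + (⅛)*(-72)) - 1362) - 1903) = √(((619 - 9) - 1362) - 1903) = √((610 - 1362) - 1903) = √(-752 - 1903) = √(-2655) = 3*I*√295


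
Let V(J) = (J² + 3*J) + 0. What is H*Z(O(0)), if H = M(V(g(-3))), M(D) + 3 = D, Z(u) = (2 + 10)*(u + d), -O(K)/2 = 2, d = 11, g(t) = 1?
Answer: 84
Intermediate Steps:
V(J) = J² + 3*J
O(K) = -4 (O(K) = -2*2 = -4)
Z(u) = 132 + 12*u (Z(u) = (2 + 10)*(u + 11) = 12*(11 + u) = 132 + 12*u)
M(D) = -3 + D
H = 1 (H = -3 + 1*(3 + 1) = -3 + 1*4 = -3 + 4 = 1)
H*Z(O(0)) = 1*(132 + 12*(-4)) = 1*(132 - 48) = 1*84 = 84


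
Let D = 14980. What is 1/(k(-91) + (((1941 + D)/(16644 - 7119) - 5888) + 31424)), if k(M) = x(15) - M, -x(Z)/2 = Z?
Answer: 9525/243828346 ≈ 3.9064e-5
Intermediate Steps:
x(Z) = -2*Z
k(M) = -30 - M (k(M) = -2*15 - M = -30 - M)
1/(k(-91) + (((1941 + D)/(16644 - 7119) - 5888) + 31424)) = 1/((-30 - 1*(-91)) + (((1941 + 14980)/(16644 - 7119) - 5888) + 31424)) = 1/((-30 + 91) + ((16921/9525 - 5888) + 31424)) = 1/(61 + ((16921*(1/9525) - 5888) + 31424)) = 1/(61 + ((16921/9525 - 5888) + 31424)) = 1/(61 + (-56066279/9525 + 31424)) = 1/(61 + 243247321/9525) = 1/(243828346/9525) = 9525/243828346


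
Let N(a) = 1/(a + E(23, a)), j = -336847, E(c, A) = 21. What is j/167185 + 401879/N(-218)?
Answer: -13236064038002/167185 ≈ -7.9170e+7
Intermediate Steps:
N(a) = 1/(21 + a) (N(a) = 1/(a + 21) = 1/(21 + a))
j/167185 + 401879/N(-218) = -336847/167185 + 401879/(1/(21 - 218)) = -336847*1/167185 + 401879/(1/(-197)) = -336847/167185 + 401879/(-1/197) = -336847/167185 + 401879*(-197) = -336847/167185 - 79170163 = -13236064038002/167185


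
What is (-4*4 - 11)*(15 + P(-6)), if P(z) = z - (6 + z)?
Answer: -243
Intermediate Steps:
P(z) = -6 (P(z) = z + (-6 - z) = -6)
(-4*4 - 11)*(15 + P(-6)) = (-4*4 - 11)*(15 - 6) = (-16 - 11)*9 = -27*9 = -243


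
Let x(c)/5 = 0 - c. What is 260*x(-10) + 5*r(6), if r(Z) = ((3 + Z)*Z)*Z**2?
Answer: 22720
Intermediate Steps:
x(c) = -5*c (x(c) = 5*(0 - c) = 5*(-c) = -5*c)
r(Z) = Z**3*(3 + Z) (r(Z) = (Z*(3 + Z))*Z**2 = Z**3*(3 + Z))
260*x(-10) + 5*r(6) = 260*(-5*(-10)) + 5*(6**3*(3 + 6)) = 260*50 + 5*(216*9) = 13000 + 5*1944 = 13000 + 9720 = 22720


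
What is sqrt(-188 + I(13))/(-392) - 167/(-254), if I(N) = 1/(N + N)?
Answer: 167/254 - 3*I*sqrt(14118)/10192 ≈ 0.65748 - 0.034974*I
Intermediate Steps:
I(N) = 1/(2*N)
sqrt(-188 + I(13))/(-392) - 167/(-254) = sqrt(-188 + (1/2)/13)/(-392) - 167/(-254) = sqrt(-188 + (1/2)*(1/13))*(-1/392) - 167*(-1/254) = sqrt(-188 + 1/26)*(-1/392) + 167/254 = sqrt(-4887/26)*(-1/392) + 167/254 = (3*I*sqrt(14118)/26)*(-1/392) + 167/254 = -3*I*sqrt(14118)/10192 + 167/254 = 167/254 - 3*I*sqrt(14118)/10192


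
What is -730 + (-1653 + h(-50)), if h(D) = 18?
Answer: -2365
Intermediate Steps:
-730 + (-1653 + h(-50)) = -730 + (-1653 + 18) = -730 - 1635 = -2365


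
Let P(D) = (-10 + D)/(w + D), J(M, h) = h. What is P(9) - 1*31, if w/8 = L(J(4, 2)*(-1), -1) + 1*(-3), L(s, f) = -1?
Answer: -712/23 ≈ -30.957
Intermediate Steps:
w = -32 (w = 8*(-1 + 1*(-3)) = 8*(-1 - 3) = 8*(-4) = -32)
P(D) = (-10 + D)/(-32 + D)
P(9) - 1*31 = (-10 + 9)/(-32 + 9) - 1*31 = -1/(-23) - 31 = -1/23*(-1) - 31 = 1/23 - 31 = -712/23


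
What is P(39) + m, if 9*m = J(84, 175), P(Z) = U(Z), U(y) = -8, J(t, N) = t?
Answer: 4/3 ≈ 1.3333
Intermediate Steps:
P(Z) = -8
m = 28/3 (m = (1/9)*84 = 28/3 ≈ 9.3333)
P(39) + m = -8 + 28/3 = 4/3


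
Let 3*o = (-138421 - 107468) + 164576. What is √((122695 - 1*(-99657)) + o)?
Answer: √1757229/3 ≈ 441.87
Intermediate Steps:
o = -81313/3 (o = ((-138421 - 107468) + 164576)/3 = (-245889 + 164576)/3 = (⅓)*(-81313) = -81313/3 ≈ -27104.)
√((122695 - 1*(-99657)) + o) = √((122695 - 1*(-99657)) - 81313/3) = √((122695 + 99657) - 81313/3) = √(222352 - 81313/3) = √(585743/3) = √1757229/3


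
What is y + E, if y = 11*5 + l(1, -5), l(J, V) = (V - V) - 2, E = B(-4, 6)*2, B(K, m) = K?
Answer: 45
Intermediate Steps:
E = -8 (E = -4*2 = -8)
l(J, V) = -2 (l(J, V) = 0 - 2 = -2)
y = 53 (y = 11*5 - 2 = 55 - 2 = 53)
y + E = 53 - 8 = 45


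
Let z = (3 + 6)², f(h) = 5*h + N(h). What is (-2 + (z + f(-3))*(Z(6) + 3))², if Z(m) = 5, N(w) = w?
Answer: 252004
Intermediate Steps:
f(h) = 6*h (f(h) = 5*h + h = 6*h)
z = 81 (z = 9² = 81)
(-2 + (z + f(-3))*(Z(6) + 3))² = (-2 + (81 + 6*(-3))*(5 + 3))² = (-2 + (81 - 18)*8)² = (-2 + 63*8)² = (-2 + 504)² = 502² = 252004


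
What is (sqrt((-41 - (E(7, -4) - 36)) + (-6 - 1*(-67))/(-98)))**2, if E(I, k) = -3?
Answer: -257/98 ≈ -2.6224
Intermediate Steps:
(sqrt((-41 - (E(7, -4) - 36)) + (-6 - 1*(-67))/(-98)))**2 = (sqrt((-41 - (-3 - 36)) + (-6 - 1*(-67))/(-98)))**2 = (sqrt((-41 - 1*(-39)) + (-6 + 67)*(-1/98)))**2 = (sqrt((-41 + 39) + 61*(-1/98)))**2 = (sqrt(-2 - 61/98))**2 = (sqrt(-257/98))**2 = (I*sqrt(514)/14)**2 = -257/98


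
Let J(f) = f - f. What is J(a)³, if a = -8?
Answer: 0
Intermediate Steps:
J(f) = 0
J(a)³ = 0³ = 0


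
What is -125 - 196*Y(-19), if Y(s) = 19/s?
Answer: 71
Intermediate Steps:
-125 - 196*Y(-19) = -125 - 3724/(-19) = -125 - 3724*(-1)/19 = -125 - 196*(-1) = -125 + 196 = 71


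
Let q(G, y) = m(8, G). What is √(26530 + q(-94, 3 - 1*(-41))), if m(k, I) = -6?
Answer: 2*√6631 ≈ 162.86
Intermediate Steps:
q(G, y) = -6
√(26530 + q(-94, 3 - 1*(-41))) = √(26530 - 6) = √26524 = 2*√6631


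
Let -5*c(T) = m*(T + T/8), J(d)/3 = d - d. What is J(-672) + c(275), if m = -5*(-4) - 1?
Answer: -9405/8 ≈ -1175.6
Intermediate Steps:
m = 19 (m = 20 - 1 = 19)
J(d) = 0 (J(d) = 3*(d - d) = 3*0 = 0)
c(T) = -171*T/40 (c(T) = -19*(T + T/8)/5 = -19*9*T/8/5 = -171*T/40)
J(-672) + c(275) = 0 - 171/40*275 = 0 - 9405/8 = -9405/8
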